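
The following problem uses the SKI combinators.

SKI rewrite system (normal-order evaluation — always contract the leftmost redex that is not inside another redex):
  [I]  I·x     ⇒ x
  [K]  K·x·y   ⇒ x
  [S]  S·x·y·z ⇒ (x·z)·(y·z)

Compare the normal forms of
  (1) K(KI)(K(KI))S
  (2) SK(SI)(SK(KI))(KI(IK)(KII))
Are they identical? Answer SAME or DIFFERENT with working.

Term A:
  start: K(KI)(K(KI))S
  →1  KIS
  →2  I

Term B:
  start: SK(SI)(SK(KI))(KI(IK)(KII))
  →1  K(SK(KI))(SI(SK(KI)))(KI(IK)(KII))
  →2  SK(KI)(KI(IK)(KII))
  →3  K(KI(IK)(KII))(KI(KI(IK)(KII)))
  →4  KI(IK)(KII)
  →5  I(KII)
  →6  KII
  →7  I

Answer: SAME — A ⇓ I, B ⇓ I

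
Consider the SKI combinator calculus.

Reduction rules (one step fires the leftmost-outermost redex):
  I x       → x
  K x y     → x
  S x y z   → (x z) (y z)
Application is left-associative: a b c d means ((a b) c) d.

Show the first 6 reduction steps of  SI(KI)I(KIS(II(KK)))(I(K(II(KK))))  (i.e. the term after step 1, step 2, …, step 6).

  start: SI(KI)I(KIS(II(KK)))(I(K(II(KK))))
  [1] II(KII)(KIS(II(KK)))(I(K(II(KK))))
  [2] I(KII)(KIS(II(KK)))(I(K(II(KK))))
  [3] KII(KIS(II(KK)))(I(K(II(KK))))
  [4] I(KIS(II(KK)))(I(K(II(KK))))
  [5] KIS(II(KK))(I(K(II(KK))))
  [6] I(II(KK))(I(K(II(KK))))

Answer: after 6 steps: I(II(KK))(I(K(II(KK))))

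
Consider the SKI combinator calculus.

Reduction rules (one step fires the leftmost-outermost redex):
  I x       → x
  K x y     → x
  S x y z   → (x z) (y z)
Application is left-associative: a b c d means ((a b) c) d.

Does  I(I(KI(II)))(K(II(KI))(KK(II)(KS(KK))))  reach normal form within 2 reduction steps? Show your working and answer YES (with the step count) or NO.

  start: I(I(KI(II)))(K(II(KI))(KK(II)(KS(KK))))
  [1] I(KI(II))(K(II(KI))(KK(II)(KS(KK))))
  [2] KI(II)(K(II(KI))(KK(II)(KS(KK))))

Answer: NO — after 2 steps the term is KI(II)(K(II(KI))(KK(II)(KS(KK)))), not yet normal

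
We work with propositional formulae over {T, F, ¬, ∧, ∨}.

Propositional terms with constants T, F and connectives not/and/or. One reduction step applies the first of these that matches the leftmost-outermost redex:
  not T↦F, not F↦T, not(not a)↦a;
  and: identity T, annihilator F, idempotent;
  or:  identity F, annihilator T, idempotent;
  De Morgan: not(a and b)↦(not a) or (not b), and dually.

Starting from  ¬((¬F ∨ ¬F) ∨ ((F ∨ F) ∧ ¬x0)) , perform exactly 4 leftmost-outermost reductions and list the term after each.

Answer: after 4 steps: F ∧ ¬((F ∨ F) ∧ ¬x0)

Derivation:
  start: ¬((¬F ∨ ¬F) ∨ ((F ∨ F) ∧ ¬x0))
  step 1: ¬(¬F ∨ ¬F) ∧ ¬((F ∨ F) ∧ ¬x0)
  step 2: (¬¬F ∧ ¬¬F) ∧ ¬((F ∨ F) ∧ ¬x0)
  step 3: ¬¬F ∧ ¬((F ∨ F) ∧ ¬x0)
  step 4: F ∧ ¬((F ∨ F) ∧ ¬x0)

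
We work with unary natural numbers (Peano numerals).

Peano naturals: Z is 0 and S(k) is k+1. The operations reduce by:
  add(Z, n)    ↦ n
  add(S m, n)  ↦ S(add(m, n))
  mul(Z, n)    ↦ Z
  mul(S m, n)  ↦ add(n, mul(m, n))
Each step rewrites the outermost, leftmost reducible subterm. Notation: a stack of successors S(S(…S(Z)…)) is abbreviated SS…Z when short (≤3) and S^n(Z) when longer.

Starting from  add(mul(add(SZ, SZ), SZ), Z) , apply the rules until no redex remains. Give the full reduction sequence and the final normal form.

Answer: normal form = SSZ  (in 12 steps)

Reduction:
  start: add(mul(add(SZ, SZ), SZ), Z)
  step 1: add(mul(S(add(Z, SZ)), SZ), Z)
  step 2: add(add(SZ, mul(add(Z, SZ), SZ)), Z)
  step 3: add(S(add(Z, mul(add(Z, SZ), SZ))), Z)
  step 4: S(add(add(Z, mul(add(Z, SZ), SZ)), Z))
  step 5: S(add(mul(add(Z, SZ), SZ), Z))
  step 6: S(add(mul(SZ, SZ), Z))
  step 7: S(add(add(SZ, mul(Z, SZ)), Z))
  step 8: S(add(S(add(Z, mul(Z, SZ))), Z))
  step 9: S(S(add(add(Z, mul(Z, SZ)), Z)))
  step 10: S(S(add(mul(Z, SZ), Z)))
  step 11: S(S(add(Z, Z)))
  step 12: SSZ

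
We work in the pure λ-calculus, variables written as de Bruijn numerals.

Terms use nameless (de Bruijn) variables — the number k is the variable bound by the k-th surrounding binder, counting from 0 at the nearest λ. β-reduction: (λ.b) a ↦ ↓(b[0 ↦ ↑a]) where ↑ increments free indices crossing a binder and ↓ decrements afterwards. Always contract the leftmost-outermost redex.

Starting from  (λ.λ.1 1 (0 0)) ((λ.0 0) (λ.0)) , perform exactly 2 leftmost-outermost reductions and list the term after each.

  start: (λ.λ.1 1 (0 0)) ((λ.0 0) (λ.0))
  [1] λ.(λ.0 0) (λ.0) ((λ.0 0) (λ.0)) (0 0)
  [2] λ.(λ.0) (λ.0) ((λ.0 0) (λ.0)) (0 0)

Answer: after 2 steps: λ.(λ.0) (λ.0) ((λ.0 0) (λ.0)) (0 0)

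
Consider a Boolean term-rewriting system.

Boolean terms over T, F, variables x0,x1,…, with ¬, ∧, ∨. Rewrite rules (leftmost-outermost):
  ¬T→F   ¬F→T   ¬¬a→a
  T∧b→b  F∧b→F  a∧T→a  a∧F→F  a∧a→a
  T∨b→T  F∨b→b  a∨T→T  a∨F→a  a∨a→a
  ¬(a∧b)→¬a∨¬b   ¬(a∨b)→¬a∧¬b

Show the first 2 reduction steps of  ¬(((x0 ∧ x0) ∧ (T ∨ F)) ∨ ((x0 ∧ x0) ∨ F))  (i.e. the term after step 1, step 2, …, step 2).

  start: ¬(((x0 ∧ x0) ∧ (T ∨ F)) ∨ ((x0 ∧ x0) ∨ F))
  step 1: ¬((x0 ∧ x0) ∧ (T ∨ F)) ∧ ¬((x0 ∧ x0) ∨ F)
  step 2: (¬(x0 ∧ x0) ∨ ¬(T ∨ F)) ∧ ¬((x0 ∧ x0) ∨ F)

Answer: after 2 steps: (¬(x0 ∧ x0) ∨ ¬(T ∨ F)) ∧ ¬((x0 ∧ x0) ∨ F)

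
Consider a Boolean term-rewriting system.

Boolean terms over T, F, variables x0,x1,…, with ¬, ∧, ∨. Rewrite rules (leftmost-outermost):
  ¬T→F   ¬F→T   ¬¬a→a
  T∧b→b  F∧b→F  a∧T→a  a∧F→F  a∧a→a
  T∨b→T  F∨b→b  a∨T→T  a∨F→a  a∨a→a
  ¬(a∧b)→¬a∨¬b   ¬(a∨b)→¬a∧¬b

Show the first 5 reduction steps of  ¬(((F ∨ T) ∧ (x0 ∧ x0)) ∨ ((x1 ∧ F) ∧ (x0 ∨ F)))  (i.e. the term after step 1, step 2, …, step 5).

Answer: after 5 steps: (¬T ∨ ¬(x0 ∧ x0)) ∧ ¬((x1 ∧ F) ∧ (x0 ∨ F))

Reduction:
  start: ¬(((F ∨ T) ∧ (x0 ∧ x0)) ∨ ((x1 ∧ F) ∧ (x0 ∨ F)))
  →1  ¬((F ∨ T) ∧ (x0 ∧ x0)) ∧ ¬((x1 ∧ F) ∧ (x0 ∨ F))
  →2  (¬(F ∨ T) ∨ ¬(x0 ∧ x0)) ∧ ¬((x1 ∧ F) ∧ (x0 ∨ F))
  →3  ((¬F ∧ ¬T) ∨ ¬(x0 ∧ x0)) ∧ ¬((x1 ∧ F) ∧ (x0 ∨ F))
  →4  ((T ∧ ¬T) ∨ ¬(x0 ∧ x0)) ∧ ¬((x1 ∧ F) ∧ (x0 ∨ F))
  →5  (¬T ∨ ¬(x0 ∧ x0)) ∧ ¬((x1 ∧ F) ∧ (x0 ∨ F))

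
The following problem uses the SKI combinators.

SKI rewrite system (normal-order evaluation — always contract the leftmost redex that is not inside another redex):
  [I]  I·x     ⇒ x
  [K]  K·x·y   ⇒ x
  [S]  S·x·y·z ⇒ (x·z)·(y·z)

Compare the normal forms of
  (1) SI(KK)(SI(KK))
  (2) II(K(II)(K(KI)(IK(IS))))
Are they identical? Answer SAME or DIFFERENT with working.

Answer: DIFFERENT — A ⇓ KK, B ⇓ I

Working:
Term A:
  start: SI(KK)(SI(KK))
  →1  I(SI(KK))(KK(SI(KK)))
  →2  SI(KK)(KK(SI(KK)))
  →3  I(KK(SI(KK)))(KK(KK(SI(KK))))
  →4  KK(SI(KK))(KK(KK(SI(KK))))
  →5  K(KK(KK(SI(KK))))
  →6  KK

Term B:
  start: II(K(II)(K(KI)(IK(IS))))
  →1  I(K(II)(K(KI)(IK(IS))))
  →2  K(II)(K(KI)(IK(IS)))
  →3  II
  →4  I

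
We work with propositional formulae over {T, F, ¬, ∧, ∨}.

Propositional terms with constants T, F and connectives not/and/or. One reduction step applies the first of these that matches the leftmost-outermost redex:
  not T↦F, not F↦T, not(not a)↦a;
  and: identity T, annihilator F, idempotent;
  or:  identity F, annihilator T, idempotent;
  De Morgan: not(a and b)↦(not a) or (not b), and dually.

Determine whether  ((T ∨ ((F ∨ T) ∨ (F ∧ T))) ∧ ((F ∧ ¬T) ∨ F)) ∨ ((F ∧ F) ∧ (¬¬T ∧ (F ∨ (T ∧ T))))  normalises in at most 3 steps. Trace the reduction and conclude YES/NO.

Answer: NO — after 3 steps the term is (F ∧ ¬T) ∨ ((F ∧ F) ∧ (¬¬T ∧ (F ∨ (T ∧ T)))), not yet normal

Working:
  start: ((T ∨ ((F ∨ T) ∨ (F ∧ T))) ∧ ((F ∧ ¬T) ∨ F)) ∨ ((F ∧ F) ∧ (¬¬T ∧ (F ∨ (T ∧ T))))
  →1  (T ∧ ((F ∧ ¬T) ∨ F)) ∨ ((F ∧ F) ∧ (¬¬T ∧ (F ∨ (T ∧ T))))
  →2  ((F ∧ ¬T) ∨ F) ∨ ((F ∧ F) ∧ (¬¬T ∧ (F ∨ (T ∧ T))))
  →3  (F ∧ ¬T) ∨ ((F ∧ F) ∧ (¬¬T ∧ (F ∨ (T ∧ T))))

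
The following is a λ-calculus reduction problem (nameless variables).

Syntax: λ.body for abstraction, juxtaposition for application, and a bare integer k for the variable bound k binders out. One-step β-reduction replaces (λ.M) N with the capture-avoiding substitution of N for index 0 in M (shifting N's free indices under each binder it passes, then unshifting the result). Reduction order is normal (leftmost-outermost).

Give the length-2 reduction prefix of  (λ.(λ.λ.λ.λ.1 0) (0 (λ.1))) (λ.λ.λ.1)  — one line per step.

Answer: after 2 steps: λ.λ.λ.1 0

Working:
  start: (λ.(λ.λ.λ.λ.1 0) (0 (λ.1))) (λ.λ.λ.1)
  [1] (λ.λ.λ.λ.1 0) ((λ.λ.λ.1) (λ.λ.λ.λ.1))
  [2] λ.λ.λ.1 0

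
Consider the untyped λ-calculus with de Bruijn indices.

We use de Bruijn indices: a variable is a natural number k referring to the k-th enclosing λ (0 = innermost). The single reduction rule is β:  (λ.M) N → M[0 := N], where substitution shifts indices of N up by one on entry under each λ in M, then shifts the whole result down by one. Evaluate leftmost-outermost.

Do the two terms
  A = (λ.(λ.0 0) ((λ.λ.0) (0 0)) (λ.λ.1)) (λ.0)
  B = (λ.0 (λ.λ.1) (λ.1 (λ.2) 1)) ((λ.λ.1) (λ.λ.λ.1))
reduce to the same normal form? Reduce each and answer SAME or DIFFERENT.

Answer: SAME — A ⇓ λ.λ.1, B ⇓ λ.λ.1

Derivation:
Term A:
  start: (λ.(λ.0 0) ((λ.λ.0) (0 0)) (λ.λ.1)) (λ.0)
  step 1: (λ.0 0) ((λ.λ.0) ((λ.0) (λ.0))) (λ.λ.1)
  step 2: (λ.λ.0) ((λ.0) (λ.0)) ((λ.λ.0) ((λ.0) (λ.0))) (λ.λ.1)
  step 3: (λ.0) ((λ.λ.0) ((λ.0) (λ.0))) (λ.λ.1)
  step 4: (λ.λ.0) ((λ.0) (λ.0)) (λ.λ.1)
  step 5: (λ.0) (λ.λ.1)
  step 6: λ.λ.1

Term B:
  start: (λ.0 (λ.λ.1) (λ.1 (λ.2) 1)) ((λ.λ.1) (λ.λ.λ.1))
  step 1: (λ.λ.1) (λ.λ.λ.1) (λ.λ.1) (λ.(λ.λ.1) (λ.λ.λ.1) (λ.(λ.λ.1) (λ.λ.λ.1)) ((λ.λ.1) (λ.λ.λ.1)))
  step 2: (λ.λ.λ.λ.1) (λ.λ.1) (λ.(λ.λ.1) (λ.λ.λ.1) (λ.(λ.λ.1) (λ.λ.λ.1)) ((λ.λ.1) (λ.λ.λ.1)))
  step 3: (λ.λ.λ.1) (λ.(λ.λ.1) (λ.λ.λ.1) (λ.(λ.λ.1) (λ.λ.λ.1)) ((λ.λ.1) (λ.λ.λ.1)))
  step 4: λ.λ.1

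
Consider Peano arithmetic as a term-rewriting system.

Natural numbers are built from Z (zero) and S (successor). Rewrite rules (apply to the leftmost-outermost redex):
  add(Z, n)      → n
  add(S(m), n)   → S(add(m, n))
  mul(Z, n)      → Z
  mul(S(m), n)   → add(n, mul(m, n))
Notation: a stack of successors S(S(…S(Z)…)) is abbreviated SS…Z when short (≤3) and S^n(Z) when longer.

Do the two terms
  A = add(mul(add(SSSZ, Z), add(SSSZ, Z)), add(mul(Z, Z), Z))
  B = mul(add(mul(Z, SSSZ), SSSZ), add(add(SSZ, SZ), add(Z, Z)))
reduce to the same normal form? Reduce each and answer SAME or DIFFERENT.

Term A:
  start: add(mul(add(SSSZ, Z), add(SSSZ, Z)), add(mul(Z, Z), Z))
  step 1: add(mul(S(add(SSZ, Z)), add(SSSZ, Z)), add(mul(Z, Z), Z))
  step 2: add(add(add(SSSZ, Z), mul(add(SSZ, Z), add(SSSZ, Z))), add(mul(Z, Z), Z))
  step 3: add(add(S(add(SSZ, Z)), mul(add(SSZ, Z), add(SSSZ, Z))), add(mul(Z, Z), Z))
  step 4: add(S(add(add(SSZ, Z), mul(add(SSZ, Z), add(SSSZ, Z)))), add(mul(Z, Z), Z))
  step 5: S(add(add(add(SSZ, Z), mul(add(SSZ, Z), add(SSSZ, Z))), add(mul(Z, Z), Z)))
  step 6: S(add(add(S(add(SZ, Z)), mul(add(SSZ, Z), add(SSSZ, Z))), add(mul(Z, Z), Z)))
  step 7: S(add(S(add(add(SZ, Z), mul(add(SSZ, Z), add(SSSZ, Z)))), add(mul(Z, Z), Z)))
  step 8: S(S(add(add(add(SZ, Z), mul(add(SSZ, Z), add(SSSZ, Z))), add(mul(Z, Z), Z))))
  step 9: S(S(add(add(S(add(Z, Z)), mul(add(SSZ, Z), add(SSSZ, Z))), add(mul(Z, Z), Z))))
  step 10: S(S(add(S(add(add(Z, Z), mul(add(SSZ, Z), add(SSSZ, Z)))), add(mul(Z, Z), Z))))
  step 11: S(S(S(add(add(add(Z, Z), mul(add(SSZ, Z), add(SSSZ, Z))), add(mul(Z, Z), Z)))))
  step 12: S(S(S(add(add(Z, mul(add(SSZ, Z), add(SSSZ, Z))), add(mul(Z, Z), Z)))))
  step 13: S(S(S(add(mul(add(SSZ, Z), add(SSSZ, Z)), add(mul(Z, Z), Z)))))
  step 14: S(S(S(add(mul(S(add(SZ, Z)), add(SSSZ, Z)), add(mul(Z, Z), Z)))))
  step 15: S(S(S(add(add(add(SSSZ, Z), mul(add(SZ, Z), add(SSSZ, Z))), add(mul(Z, Z), Z)))))
  step 16: S(S(S(add(add(S(add(SSZ, Z)), mul(add(SZ, Z), add(SSSZ, Z))), add(mul(Z, Z), Z)))))
  step 17: S(S(S(add(S(add(add(SSZ, Z), mul(add(SZ, Z), add(SSSZ, Z)))), add(mul(Z, Z), Z)))))
  step 18: S(S(S(S(add(add(add(SSZ, Z), mul(add(SZ, Z), add(SSSZ, Z))), add(mul(Z, Z), Z))))))
  step 19: S(S(S(S(add(add(S(add(SZ, Z)), mul(add(SZ, Z), add(SSSZ, Z))), add(mul(Z, Z), Z))))))
  step 20: S(S(S(S(add(S(add(add(SZ, Z), mul(add(SZ, Z), add(SSSZ, Z)))), add(mul(Z, Z), Z))))))
  step 21: S(S(S(S(S(add(add(add(SZ, Z), mul(add(SZ, Z), add(SSSZ, Z))), add(mul(Z, Z), Z)))))))
  step 22: S(S(S(S(S(add(add(S(add(Z, Z)), mul(add(SZ, Z), add(SSSZ, Z))), add(mul(Z, Z), Z)))))))
  step 23: S(S(S(S(S(add(S(add(add(Z, Z), mul(add(SZ, Z), add(SSSZ, Z)))), add(mul(Z, Z), Z)))))))
  step 24: S(S(S(S(S(S(add(add(add(Z, Z), mul(add(SZ, Z), add(SSSZ, Z))), add(mul(Z, Z), Z))))))))
  step 25: S(S(S(S(S(S(add(add(Z, mul(add(SZ, Z), add(SSSZ, Z))), add(mul(Z, Z), Z))))))))
  step 26: S(S(S(S(S(S(add(mul(add(SZ, Z), add(SSSZ, Z)), add(mul(Z, Z), Z))))))))
  step 27: S(S(S(S(S(S(add(mul(S(add(Z, Z)), add(SSSZ, Z)), add(mul(Z, Z), Z))))))))
  step 28: S(S(S(S(S(S(add(add(add(SSSZ, Z), mul(add(Z, Z), add(SSSZ, Z))), add(mul(Z, Z), Z))))))))
  step 29: S(S(S(S(S(S(add(add(S(add(SSZ, Z)), mul(add(Z, Z), add(SSSZ, Z))), add(mul(Z, Z), Z))))))))
  step 30: S(S(S(S(S(S(add(S(add(add(SSZ, Z), mul(add(Z, Z), add(SSSZ, Z)))), add(mul(Z, Z), Z))))))))
  step 31: S(S(S(S(S(S(S(add(add(add(SSZ, Z), mul(add(Z, Z), add(SSSZ, Z))), add(mul(Z, Z), Z)))))))))
  step 32: S(S(S(S(S(S(S(add(add(S(add(SZ, Z)), mul(add(Z, Z), add(SSSZ, Z))), add(mul(Z, Z), Z)))))))))
  step 33: S(S(S(S(S(S(S(add(S(add(add(SZ, Z), mul(add(Z, Z), add(SSSZ, Z)))), add(mul(Z, Z), Z)))))))))
  step 34: S(S(S(S(S(S(S(S(add(add(add(SZ, Z), mul(add(Z, Z), add(SSSZ, Z))), add(mul(Z, Z), Z))))))))))
  step 35: S(S(S(S(S(S(S(S(add(add(S(add(Z, Z)), mul(add(Z, Z), add(SSSZ, Z))), add(mul(Z, Z), Z))))))))))
  step 36: S(S(S(S(S(S(S(S(add(S(add(add(Z, Z), mul(add(Z, Z), add(SSSZ, Z)))), add(mul(Z, Z), Z))))))))))
  step 37: S(S(S(S(S(S(S(S(S(add(add(add(Z, Z), mul(add(Z, Z), add(SSSZ, Z))), add(mul(Z, Z), Z)))))))))))
  step 38: S(S(S(S(S(S(S(S(S(add(add(Z, mul(add(Z, Z), add(SSSZ, Z))), add(mul(Z, Z), Z)))))))))))
  step 39: S(S(S(S(S(S(S(S(S(add(mul(add(Z, Z), add(SSSZ, Z)), add(mul(Z, Z), Z)))))))))))
  step 40: S(S(S(S(S(S(S(S(S(add(mul(Z, add(SSSZ, Z)), add(mul(Z, Z), Z)))))))))))
  step 41: S(S(S(S(S(S(S(S(S(add(Z, add(mul(Z, Z), Z)))))))))))
  step 42: S(S(S(S(S(S(S(S(S(add(mul(Z, Z), Z))))))))))
  step 43: S(S(S(S(S(S(S(S(S(add(Z, Z))))))))))
  step 44: S^9(Z)

Term B:
  start: mul(add(mul(Z, SSSZ), SSSZ), add(add(SSZ, SZ), add(Z, Z)))
  step 1: mul(add(Z, SSSZ), add(add(SSZ, SZ), add(Z, Z)))
  step 2: mul(SSSZ, add(add(SSZ, SZ), add(Z, Z)))
  step 3: add(add(add(SSZ, SZ), add(Z, Z)), mul(SSZ, add(add(SSZ, SZ), add(Z, Z))))
  step 4: add(add(S(add(SZ, SZ)), add(Z, Z)), mul(SSZ, add(add(SSZ, SZ), add(Z, Z))))
  step 5: add(S(add(add(SZ, SZ), add(Z, Z))), mul(SSZ, add(add(SSZ, SZ), add(Z, Z))))
  step 6: S(add(add(add(SZ, SZ), add(Z, Z)), mul(SSZ, add(add(SSZ, SZ), add(Z, Z)))))
  step 7: S(add(add(S(add(Z, SZ)), add(Z, Z)), mul(SSZ, add(add(SSZ, SZ), add(Z, Z)))))
  step 8: S(add(S(add(add(Z, SZ), add(Z, Z))), mul(SSZ, add(add(SSZ, SZ), add(Z, Z)))))
  step 9: S(S(add(add(add(Z, SZ), add(Z, Z)), mul(SSZ, add(add(SSZ, SZ), add(Z, Z))))))
  step 10: S(S(add(add(SZ, add(Z, Z)), mul(SSZ, add(add(SSZ, SZ), add(Z, Z))))))
  step 11: S(S(add(S(add(Z, add(Z, Z))), mul(SSZ, add(add(SSZ, SZ), add(Z, Z))))))
  step 12: S(S(S(add(add(Z, add(Z, Z)), mul(SSZ, add(add(SSZ, SZ), add(Z, Z)))))))
  step 13: S(S(S(add(add(Z, Z), mul(SSZ, add(add(SSZ, SZ), add(Z, Z)))))))
  step 14: S(S(S(add(Z, mul(SSZ, add(add(SSZ, SZ), add(Z, Z)))))))
  step 15: S(S(S(mul(SSZ, add(add(SSZ, SZ), add(Z, Z))))))
  step 16: S(S(S(add(add(add(SSZ, SZ), add(Z, Z)), mul(SZ, add(add(SSZ, SZ), add(Z, Z)))))))
  step 17: S(S(S(add(add(S(add(SZ, SZ)), add(Z, Z)), mul(SZ, add(add(SSZ, SZ), add(Z, Z)))))))
  step 18: S(S(S(add(S(add(add(SZ, SZ), add(Z, Z))), mul(SZ, add(add(SSZ, SZ), add(Z, Z)))))))
  step 19: S(S(S(S(add(add(add(SZ, SZ), add(Z, Z)), mul(SZ, add(add(SSZ, SZ), add(Z, Z))))))))
  step 20: S(S(S(S(add(add(S(add(Z, SZ)), add(Z, Z)), mul(SZ, add(add(SSZ, SZ), add(Z, Z))))))))
  step 21: S(S(S(S(add(S(add(add(Z, SZ), add(Z, Z))), mul(SZ, add(add(SSZ, SZ), add(Z, Z))))))))
  step 22: S(S(S(S(S(add(add(add(Z, SZ), add(Z, Z)), mul(SZ, add(add(SSZ, SZ), add(Z, Z)))))))))
  step 23: S(S(S(S(S(add(add(SZ, add(Z, Z)), mul(SZ, add(add(SSZ, SZ), add(Z, Z)))))))))
  step 24: S(S(S(S(S(add(S(add(Z, add(Z, Z))), mul(SZ, add(add(SSZ, SZ), add(Z, Z)))))))))
  step 25: S(S(S(S(S(S(add(add(Z, add(Z, Z)), mul(SZ, add(add(SSZ, SZ), add(Z, Z))))))))))
  step 26: S(S(S(S(S(S(add(add(Z, Z), mul(SZ, add(add(SSZ, SZ), add(Z, Z))))))))))
  step 27: S(S(S(S(S(S(add(Z, mul(SZ, add(add(SSZ, SZ), add(Z, Z))))))))))
  step 28: S(S(S(S(S(S(mul(SZ, add(add(SSZ, SZ), add(Z, Z)))))))))
  step 29: S(S(S(S(S(S(add(add(add(SSZ, SZ), add(Z, Z)), mul(Z, add(add(SSZ, SZ), add(Z, Z))))))))))
  step 30: S(S(S(S(S(S(add(add(S(add(SZ, SZ)), add(Z, Z)), mul(Z, add(add(SSZ, SZ), add(Z, Z))))))))))
  step 31: S(S(S(S(S(S(add(S(add(add(SZ, SZ), add(Z, Z))), mul(Z, add(add(SSZ, SZ), add(Z, Z))))))))))
  step 32: S(S(S(S(S(S(S(add(add(add(SZ, SZ), add(Z, Z)), mul(Z, add(add(SSZ, SZ), add(Z, Z)))))))))))
  step 33: S(S(S(S(S(S(S(add(add(S(add(Z, SZ)), add(Z, Z)), mul(Z, add(add(SSZ, SZ), add(Z, Z)))))))))))
  step 34: S(S(S(S(S(S(S(add(S(add(add(Z, SZ), add(Z, Z))), mul(Z, add(add(SSZ, SZ), add(Z, Z)))))))))))
  step 35: S(S(S(S(S(S(S(S(add(add(add(Z, SZ), add(Z, Z)), mul(Z, add(add(SSZ, SZ), add(Z, Z))))))))))))
  step 36: S(S(S(S(S(S(S(S(add(add(SZ, add(Z, Z)), mul(Z, add(add(SSZ, SZ), add(Z, Z))))))))))))
  step 37: S(S(S(S(S(S(S(S(add(S(add(Z, add(Z, Z))), mul(Z, add(add(SSZ, SZ), add(Z, Z))))))))))))
  step 38: S(S(S(S(S(S(S(S(S(add(add(Z, add(Z, Z)), mul(Z, add(add(SSZ, SZ), add(Z, Z)))))))))))))
  step 39: S(S(S(S(S(S(S(S(S(add(add(Z, Z), mul(Z, add(add(SSZ, SZ), add(Z, Z)))))))))))))
  step 40: S(S(S(S(S(S(S(S(S(add(Z, mul(Z, add(add(SSZ, SZ), add(Z, Z)))))))))))))
  step 41: S(S(S(S(S(S(S(S(S(mul(Z, add(add(SSZ, SZ), add(Z, Z))))))))))))
  step 42: S^9(Z)

Answer: SAME — A ⇓ S^9(Z), B ⇓ S^9(Z)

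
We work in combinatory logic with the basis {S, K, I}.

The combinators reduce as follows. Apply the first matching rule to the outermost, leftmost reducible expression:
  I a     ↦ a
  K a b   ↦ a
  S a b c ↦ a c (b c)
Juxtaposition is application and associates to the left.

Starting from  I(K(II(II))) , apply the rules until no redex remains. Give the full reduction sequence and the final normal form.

  start: I(K(II(II)))
  [1] K(II(II))
  [2] K(I(II))
  [3] K(II)
  [4] KI

Answer: normal form = KI  (in 4 steps)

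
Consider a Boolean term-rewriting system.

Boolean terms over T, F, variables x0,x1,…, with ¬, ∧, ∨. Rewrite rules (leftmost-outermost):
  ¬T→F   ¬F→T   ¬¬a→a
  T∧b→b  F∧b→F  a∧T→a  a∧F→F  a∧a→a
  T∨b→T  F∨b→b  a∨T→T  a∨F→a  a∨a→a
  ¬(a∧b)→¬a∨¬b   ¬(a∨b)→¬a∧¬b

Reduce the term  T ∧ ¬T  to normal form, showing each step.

  start: T ∧ ¬T
  →1  ¬T
  →2  F

Answer: normal form = F  (in 2 steps)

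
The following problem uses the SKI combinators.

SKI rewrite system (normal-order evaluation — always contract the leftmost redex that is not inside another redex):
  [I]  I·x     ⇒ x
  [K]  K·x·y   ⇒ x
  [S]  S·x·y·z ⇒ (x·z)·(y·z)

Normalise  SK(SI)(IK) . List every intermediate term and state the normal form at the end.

  start: SK(SI)(IK)
  step 1: K(IK)(SI(IK))
  step 2: IK
  step 3: K

Answer: normal form = K  (in 3 steps)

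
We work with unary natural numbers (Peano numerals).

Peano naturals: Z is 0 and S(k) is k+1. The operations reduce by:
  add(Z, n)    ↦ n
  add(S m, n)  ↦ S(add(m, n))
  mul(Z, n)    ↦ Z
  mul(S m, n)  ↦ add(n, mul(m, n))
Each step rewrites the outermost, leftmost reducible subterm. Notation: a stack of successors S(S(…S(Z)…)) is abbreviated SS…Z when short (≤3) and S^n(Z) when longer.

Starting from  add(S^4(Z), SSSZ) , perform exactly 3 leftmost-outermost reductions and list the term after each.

Answer: after 3 steps: S(S(S(add(SZ, SSSZ))))

Reduction:
  start: add(S^4(Z), SSSZ)
  step 1: S(add(SSSZ, SSSZ))
  step 2: S(S(add(SSZ, SSSZ)))
  step 3: S(S(S(add(SZ, SSSZ))))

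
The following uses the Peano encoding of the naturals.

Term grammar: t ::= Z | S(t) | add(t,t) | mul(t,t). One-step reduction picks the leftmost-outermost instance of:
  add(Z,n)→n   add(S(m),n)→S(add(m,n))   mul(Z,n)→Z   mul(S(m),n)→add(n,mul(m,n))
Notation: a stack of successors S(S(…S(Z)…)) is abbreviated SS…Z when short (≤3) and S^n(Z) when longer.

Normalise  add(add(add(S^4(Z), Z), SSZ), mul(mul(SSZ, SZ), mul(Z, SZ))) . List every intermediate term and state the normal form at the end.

  start: add(add(add(S^4(Z), Z), SSZ), mul(mul(SSZ, SZ), mul(Z, SZ)))
  →1  add(add(S(add(SSSZ, Z)), SSZ), mul(mul(SSZ, SZ), mul(Z, SZ)))
  →2  add(S(add(add(SSSZ, Z), SSZ)), mul(mul(SSZ, SZ), mul(Z, SZ)))
  →3  S(add(add(add(SSSZ, Z), SSZ), mul(mul(SSZ, SZ), mul(Z, SZ))))
  →4  S(add(add(S(add(SSZ, Z)), SSZ), mul(mul(SSZ, SZ), mul(Z, SZ))))
  →5  S(add(S(add(add(SSZ, Z), SSZ)), mul(mul(SSZ, SZ), mul(Z, SZ))))
  →6  S(S(add(add(add(SSZ, Z), SSZ), mul(mul(SSZ, SZ), mul(Z, SZ)))))
  →7  S(S(add(add(S(add(SZ, Z)), SSZ), mul(mul(SSZ, SZ), mul(Z, SZ)))))
  →8  S(S(add(S(add(add(SZ, Z), SSZ)), mul(mul(SSZ, SZ), mul(Z, SZ)))))
  →9  S(S(S(add(add(add(SZ, Z), SSZ), mul(mul(SSZ, SZ), mul(Z, SZ))))))
  →10  S(S(S(add(add(S(add(Z, Z)), SSZ), mul(mul(SSZ, SZ), mul(Z, SZ))))))
  →11  S(S(S(add(S(add(add(Z, Z), SSZ)), mul(mul(SSZ, SZ), mul(Z, SZ))))))
  →12  S(S(S(S(add(add(add(Z, Z), SSZ), mul(mul(SSZ, SZ), mul(Z, SZ)))))))
  →13  S(S(S(S(add(add(Z, SSZ), mul(mul(SSZ, SZ), mul(Z, SZ)))))))
  →14  S(S(S(S(add(SSZ, mul(mul(SSZ, SZ), mul(Z, SZ)))))))
  →15  S(S(S(S(S(add(SZ, mul(mul(SSZ, SZ), mul(Z, SZ))))))))
  →16  S(S(S(S(S(S(add(Z, mul(mul(SSZ, SZ), mul(Z, SZ)))))))))
  →17  S(S(S(S(S(S(mul(mul(SSZ, SZ), mul(Z, SZ))))))))
  →18  S(S(S(S(S(S(mul(add(SZ, mul(SZ, SZ)), mul(Z, SZ))))))))
  →19  S(S(S(S(S(S(mul(S(add(Z, mul(SZ, SZ))), mul(Z, SZ))))))))
  →20  S(S(S(S(S(S(add(mul(Z, SZ), mul(add(Z, mul(SZ, SZ)), mul(Z, SZ)))))))))
  →21  S(S(S(S(S(S(add(Z, mul(add(Z, mul(SZ, SZ)), mul(Z, SZ)))))))))
  →22  S(S(S(S(S(S(mul(add(Z, mul(SZ, SZ)), mul(Z, SZ))))))))
  →23  S(S(S(S(S(S(mul(mul(SZ, SZ), mul(Z, SZ))))))))
  →24  S(S(S(S(S(S(mul(add(SZ, mul(Z, SZ)), mul(Z, SZ))))))))
  →25  S(S(S(S(S(S(mul(S(add(Z, mul(Z, SZ))), mul(Z, SZ))))))))
  →26  S(S(S(S(S(S(add(mul(Z, SZ), mul(add(Z, mul(Z, SZ)), mul(Z, SZ)))))))))
  →27  S(S(S(S(S(S(add(Z, mul(add(Z, mul(Z, SZ)), mul(Z, SZ)))))))))
  →28  S(S(S(S(S(S(mul(add(Z, mul(Z, SZ)), mul(Z, SZ))))))))
  →29  S(S(S(S(S(S(mul(mul(Z, SZ), mul(Z, SZ))))))))
  →30  S(S(S(S(S(S(mul(Z, mul(Z, SZ))))))))
  →31  S^6(Z)

Answer: normal form = S^6(Z)  (in 31 steps)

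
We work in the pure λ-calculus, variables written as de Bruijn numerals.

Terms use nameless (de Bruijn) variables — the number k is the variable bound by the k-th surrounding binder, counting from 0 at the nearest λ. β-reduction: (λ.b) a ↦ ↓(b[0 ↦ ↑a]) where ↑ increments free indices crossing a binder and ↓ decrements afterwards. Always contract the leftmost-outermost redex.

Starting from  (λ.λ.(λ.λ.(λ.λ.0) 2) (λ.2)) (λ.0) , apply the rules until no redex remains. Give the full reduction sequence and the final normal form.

Answer: normal form = λ.λ.λ.0  (in 3 steps)

Working:
  start: (λ.λ.(λ.λ.(λ.λ.0) 2) (λ.2)) (λ.0)
  →1  λ.(λ.λ.(λ.λ.0) 2) (λ.λ.0)
  →2  λ.λ.(λ.λ.0) 1
  →3  λ.λ.λ.0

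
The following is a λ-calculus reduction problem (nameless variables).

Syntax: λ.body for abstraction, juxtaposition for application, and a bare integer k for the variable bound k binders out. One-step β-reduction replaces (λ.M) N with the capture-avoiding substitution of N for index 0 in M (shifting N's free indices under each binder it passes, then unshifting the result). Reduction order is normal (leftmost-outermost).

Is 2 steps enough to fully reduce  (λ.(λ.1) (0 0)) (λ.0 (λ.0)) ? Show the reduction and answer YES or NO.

Answer: YES — reaches normal form λ.0 (λ.0) in 2 ≤ 2 steps

Derivation:
  start: (λ.(λ.1) (0 0)) (λ.0 (λ.0))
  step 1: (λ.λ.0 (λ.0)) ((λ.0 (λ.0)) (λ.0 (λ.0)))
  step 2: λ.0 (λ.0)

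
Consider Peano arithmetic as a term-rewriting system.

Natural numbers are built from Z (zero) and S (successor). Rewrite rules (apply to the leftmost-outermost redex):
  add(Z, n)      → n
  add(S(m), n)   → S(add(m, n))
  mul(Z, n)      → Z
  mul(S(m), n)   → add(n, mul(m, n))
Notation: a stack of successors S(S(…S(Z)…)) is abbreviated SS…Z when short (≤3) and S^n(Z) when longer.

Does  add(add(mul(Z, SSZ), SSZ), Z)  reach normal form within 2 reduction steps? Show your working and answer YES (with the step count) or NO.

  start: add(add(mul(Z, SSZ), SSZ), Z)
  →1  add(add(Z, SSZ), Z)
  →2  add(SSZ, Z)

Answer: NO — after 2 steps the term is add(SSZ, Z), not yet normal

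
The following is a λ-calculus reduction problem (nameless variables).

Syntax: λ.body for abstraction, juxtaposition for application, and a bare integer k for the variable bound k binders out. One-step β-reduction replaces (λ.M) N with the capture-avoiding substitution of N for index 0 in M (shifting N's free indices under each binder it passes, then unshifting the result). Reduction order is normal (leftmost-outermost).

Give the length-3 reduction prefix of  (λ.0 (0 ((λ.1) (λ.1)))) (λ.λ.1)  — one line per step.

  start: (λ.0 (0 ((λ.1) (λ.1)))) (λ.λ.1)
  [1] (λ.λ.1) ((λ.λ.1) ((λ.λ.λ.1) (λ.λ.λ.1)))
  [2] λ.(λ.λ.1) ((λ.λ.λ.1) (λ.λ.λ.1))
  [3] λ.λ.(λ.λ.λ.1) (λ.λ.λ.1)

Answer: after 3 steps: λ.λ.(λ.λ.λ.1) (λ.λ.λ.1)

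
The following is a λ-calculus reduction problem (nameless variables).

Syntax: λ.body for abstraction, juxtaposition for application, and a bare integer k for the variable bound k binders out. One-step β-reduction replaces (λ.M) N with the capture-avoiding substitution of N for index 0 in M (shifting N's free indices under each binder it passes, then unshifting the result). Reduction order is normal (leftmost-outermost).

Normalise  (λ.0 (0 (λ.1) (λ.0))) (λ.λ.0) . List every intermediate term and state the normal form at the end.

  start: (λ.0 (0 (λ.1) (λ.0))) (λ.λ.0)
  →1  (λ.λ.0) ((λ.λ.0) (λ.λ.λ.0) (λ.0))
  →2  λ.0

Answer: normal form = λ.0  (in 2 steps)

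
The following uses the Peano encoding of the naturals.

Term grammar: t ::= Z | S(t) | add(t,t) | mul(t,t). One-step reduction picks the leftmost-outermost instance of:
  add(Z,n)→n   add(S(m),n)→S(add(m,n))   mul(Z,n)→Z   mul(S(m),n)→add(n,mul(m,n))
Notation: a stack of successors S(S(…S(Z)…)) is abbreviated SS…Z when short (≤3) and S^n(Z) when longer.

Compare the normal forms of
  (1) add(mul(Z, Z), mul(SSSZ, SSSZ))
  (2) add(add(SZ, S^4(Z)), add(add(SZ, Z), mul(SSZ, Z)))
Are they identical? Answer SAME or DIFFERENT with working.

Term A:
  start: add(mul(Z, Z), mul(SSSZ, SSSZ))
  step 1: add(Z, mul(SSSZ, SSSZ))
  step 2: mul(SSSZ, SSSZ)
  step 3: add(SSSZ, mul(SSZ, SSSZ))
  step 4: S(add(SSZ, mul(SSZ, SSSZ)))
  step 5: S(S(add(SZ, mul(SSZ, SSSZ))))
  step 6: S(S(S(add(Z, mul(SSZ, SSSZ)))))
  step 7: S(S(S(mul(SSZ, SSSZ))))
  step 8: S(S(S(add(SSSZ, mul(SZ, SSSZ)))))
  step 9: S(S(S(S(add(SSZ, mul(SZ, SSSZ))))))
  step 10: S(S(S(S(S(add(SZ, mul(SZ, SSSZ)))))))
  step 11: S(S(S(S(S(S(add(Z, mul(SZ, SSSZ))))))))
  step 12: S(S(S(S(S(S(mul(SZ, SSSZ)))))))
  step 13: S(S(S(S(S(S(add(SSSZ, mul(Z, SSSZ))))))))
  step 14: S(S(S(S(S(S(S(add(SSZ, mul(Z, SSSZ)))))))))
  step 15: S(S(S(S(S(S(S(S(add(SZ, mul(Z, SSSZ))))))))))
  step 16: S(S(S(S(S(S(S(S(S(add(Z, mul(Z, SSSZ)))))))))))
  step 17: S(S(S(S(S(S(S(S(S(mul(Z, SSSZ))))))))))
  step 18: S^9(Z)

Term B:
  start: add(add(SZ, S^4(Z)), add(add(SZ, Z), mul(SSZ, Z)))
  step 1: add(S(add(Z, S^4(Z))), add(add(SZ, Z), mul(SSZ, Z)))
  step 2: S(add(add(Z, S^4(Z)), add(add(SZ, Z), mul(SSZ, Z))))
  step 3: S(add(S^4(Z), add(add(SZ, Z), mul(SSZ, Z))))
  step 4: S(S(add(SSSZ, add(add(SZ, Z), mul(SSZ, Z)))))
  step 5: S(S(S(add(SSZ, add(add(SZ, Z), mul(SSZ, Z))))))
  step 6: S(S(S(S(add(SZ, add(add(SZ, Z), mul(SSZ, Z)))))))
  step 7: S(S(S(S(S(add(Z, add(add(SZ, Z), mul(SSZ, Z))))))))
  step 8: S(S(S(S(S(add(add(SZ, Z), mul(SSZ, Z)))))))
  step 9: S(S(S(S(S(add(S(add(Z, Z)), mul(SSZ, Z)))))))
  step 10: S(S(S(S(S(S(add(add(Z, Z), mul(SSZ, Z))))))))
  step 11: S(S(S(S(S(S(add(Z, mul(SSZ, Z))))))))
  step 12: S(S(S(S(S(S(mul(SSZ, Z)))))))
  step 13: S(S(S(S(S(S(add(Z, mul(SZ, Z))))))))
  step 14: S(S(S(S(S(S(mul(SZ, Z)))))))
  step 15: S(S(S(S(S(S(add(Z, mul(Z, Z))))))))
  step 16: S(S(S(S(S(S(mul(Z, Z)))))))
  step 17: S^6(Z)

Answer: DIFFERENT — A ⇓ S^9(Z), B ⇓ S^6(Z)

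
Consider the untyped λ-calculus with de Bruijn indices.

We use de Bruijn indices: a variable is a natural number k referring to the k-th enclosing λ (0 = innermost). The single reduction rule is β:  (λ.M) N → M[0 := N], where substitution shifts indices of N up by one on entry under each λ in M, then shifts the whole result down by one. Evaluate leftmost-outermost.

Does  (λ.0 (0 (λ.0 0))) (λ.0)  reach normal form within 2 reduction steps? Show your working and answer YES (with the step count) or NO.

  start: (λ.0 (0 (λ.0 0))) (λ.0)
  →1  (λ.0) ((λ.0) (λ.0 0))
  →2  (λ.0) (λ.0 0)

Answer: NO — after 2 steps the term is (λ.0) (λ.0 0), not yet normal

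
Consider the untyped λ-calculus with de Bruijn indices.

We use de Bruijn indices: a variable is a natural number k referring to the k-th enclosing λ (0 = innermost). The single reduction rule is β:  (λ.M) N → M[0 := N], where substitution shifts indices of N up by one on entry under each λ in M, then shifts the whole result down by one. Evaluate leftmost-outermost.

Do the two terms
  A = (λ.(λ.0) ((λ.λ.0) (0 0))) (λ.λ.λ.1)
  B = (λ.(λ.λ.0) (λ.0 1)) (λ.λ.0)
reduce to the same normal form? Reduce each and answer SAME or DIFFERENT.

Answer: SAME — A ⇓ λ.0, B ⇓ λ.0

Working:
Term A:
  start: (λ.(λ.0) ((λ.λ.0) (0 0))) (λ.λ.λ.1)
  step 1: (λ.0) ((λ.λ.0) ((λ.λ.λ.1) (λ.λ.λ.1)))
  step 2: (λ.λ.0) ((λ.λ.λ.1) (λ.λ.λ.1))
  step 3: λ.0

Term B:
  start: (λ.(λ.λ.0) (λ.0 1)) (λ.λ.0)
  step 1: (λ.λ.0) (λ.0 (λ.λ.0))
  step 2: λ.0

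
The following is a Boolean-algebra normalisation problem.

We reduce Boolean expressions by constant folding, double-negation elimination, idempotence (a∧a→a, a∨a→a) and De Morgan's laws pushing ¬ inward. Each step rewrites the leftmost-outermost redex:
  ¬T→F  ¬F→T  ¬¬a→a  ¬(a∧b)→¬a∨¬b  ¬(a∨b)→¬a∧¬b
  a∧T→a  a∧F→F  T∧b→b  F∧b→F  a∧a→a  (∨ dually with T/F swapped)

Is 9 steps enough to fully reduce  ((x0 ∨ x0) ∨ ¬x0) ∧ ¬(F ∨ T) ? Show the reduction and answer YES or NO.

Answer: YES — reaches normal form F in 6 ≤ 9 steps

Working:
  start: ((x0 ∨ x0) ∨ ¬x0) ∧ ¬(F ∨ T)
  →1  (x0 ∨ ¬x0) ∧ ¬(F ∨ T)
  →2  (x0 ∨ ¬x0) ∧ (¬F ∧ ¬T)
  →3  (x0 ∨ ¬x0) ∧ (T ∧ ¬T)
  →4  (x0 ∨ ¬x0) ∧ ¬T
  →5  (x0 ∨ ¬x0) ∧ F
  →6  F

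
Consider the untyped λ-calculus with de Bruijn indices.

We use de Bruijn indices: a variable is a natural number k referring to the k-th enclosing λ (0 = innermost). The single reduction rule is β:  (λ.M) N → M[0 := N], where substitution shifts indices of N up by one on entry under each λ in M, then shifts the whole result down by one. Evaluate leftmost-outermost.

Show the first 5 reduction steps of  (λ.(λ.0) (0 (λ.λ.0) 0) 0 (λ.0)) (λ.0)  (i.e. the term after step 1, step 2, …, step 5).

Answer: after 5 steps: (λ.0) (λ.0)

Working:
  start: (λ.(λ.0) (0 (λ.λ.0) 0) 0 (λ.0)) (λ.0)
  step 1: (λ.0) ((λ.0) (λ.λ.0) (λ.0)) (λ.0) (λ.0)
  step 2: (λ.0) (λ.λ.0) (λ.0) (λ.0) (λ.0)
  step 3: (λ.λ.0) (λ.0) (λ.0) (λ.0)
  step 4: (λ.0) (λ.0) (λ.0)
  step 5: (λ.0) (λ.0)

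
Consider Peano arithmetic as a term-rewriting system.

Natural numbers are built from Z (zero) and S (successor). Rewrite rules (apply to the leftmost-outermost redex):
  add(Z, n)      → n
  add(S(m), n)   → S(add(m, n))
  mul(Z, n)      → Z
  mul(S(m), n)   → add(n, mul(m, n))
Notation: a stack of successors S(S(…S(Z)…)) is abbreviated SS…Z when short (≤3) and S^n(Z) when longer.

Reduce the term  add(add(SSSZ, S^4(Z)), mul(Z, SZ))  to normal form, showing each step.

  start: add(add(SSSZ, S^4(Z)), mul(Z, SZ))
  →1  add(S(add(SSZ, S^4(Z))), mul(Z, SZ))
  →2  S(add(add(SSZ, S^4(Z)), mul(Z, SZ)))
  →3  S(add(S(add(SZ, S^4(Z))), mul(Z, SZ)))
  →4  S(S(add(add(SZ, S^4(Z)), mul(Z, SZ))))
  →5  S(S(add(S(add(Z, S^4(Z))), mul(Z, SZ))))
  →6  S(S(S(add(add(Z, S^4(Z)), mul(Z, SZ)))))
  →7  S(S(S(add(S^4(Z), mul(Z, SZ)))))
  →8  S(S(S(S(add(SSSZ, mul(Z, SZ))))))
  →9  S(S(S(S(S(add(SSZ, mul(Z, SZ)))))))
  →10  S(S(S(S(S(S(add(SZ, mul(Z, SZ))))))))
  →11  S(S(S(S(S(S(S(add(Z, mul(Z, SZ)))))))))
  →12  S(S(S(S(S(S(S(mul(Z, SZ))))))))
  →13  S^7(Z)

Answer: normal form = S^7(Z)  (in 13 steps)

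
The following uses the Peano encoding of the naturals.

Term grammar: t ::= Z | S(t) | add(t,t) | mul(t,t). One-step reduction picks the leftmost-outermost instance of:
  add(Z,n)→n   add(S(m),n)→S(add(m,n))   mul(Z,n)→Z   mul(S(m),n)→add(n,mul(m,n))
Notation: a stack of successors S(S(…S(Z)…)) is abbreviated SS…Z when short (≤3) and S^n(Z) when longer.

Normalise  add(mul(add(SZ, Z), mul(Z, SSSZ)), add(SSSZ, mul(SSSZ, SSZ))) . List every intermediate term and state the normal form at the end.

  start: add(mul(add(SZ, Z), mul(Z, SSSZ)), add(SSSZ, mul(SSSZ, SSZ)))
  →1  add(mul(S(add(Z, Z)), mul(Z, SSSZ)), add(SSSZ, mul(SSSZ, SSZ)))
  →2  add(add(mul(Z, SSSZ), mul(add(Z, Z), mul(Z, SSSZ))), add(SSSZ, mul(SSSZ, SSZ)))
  →3  add(add(Z, mul(add(Z, Z), mul(Z, SSSZ))), add(SSSZ, mul(SSSZ, SSZ)))
  →4  add(mul(add(Z, Z), mul(Z, SSSZ)), add(SSSZ, mul(SSSZ, SSZ)))
  →5  add(mul(Z, mul(Z, SSSZ)), add(SSSZ, mul(SSSZ, SSZ)))
  →6  add(Z, add(SSSZ, mul(SSSZ, SSZ)))
  →7  add(SSSZ, mul(SSSZ, SSZ))
  →8  S(add(SSZ, mul(SSSZ, SSZ)))
  →9  S(S(add(SZ, mul(SSSZ, SSZ))))
  →10  S(S(S(add(Z, mul(SSSZ, SSZ)))))
  →11  S(S(S(mul(SSSZ, SSZ))))
  →12  S(S(S(add(SSZ, mul(SSZ, SSZ)))))
  →13  S(S(S(S(add(SZ, mul(SSZ, SSZ))))))
  →14  S(S(S(S(S(add(Z, mul(SSZ, SSZ)))))))
  →15  S(S(S(S(S(mul(SSZ, SSZ))))))
  →16  S(S(S(S(S(add(SSZ, mul(SZ, SSZ)))))))
  →17  S(S(S(S(S(S(add(SZ, mul(SZ, SSZ))))))))
  →18  S(S(S(S(S(S(S(add(Z, mul(SZ, SSZ)))))))))
  →19  S(S(S(S(S(S(S(mul(SZ, SSZ))))))))
  →20  S(S(S(S(S(S(S(add(SSZ, mul(Z, SSZ)))))))))
  →21  S(S(S(S(S(S(S(S(add(SZ, mul(Z, SSZ))))))))))
  →22  S(S(S(S(S(S(S(S(S(add(Z, mul(Z, SSZ)))))))))))
  →23  S(S(S(S(S(S(S(S(S(mul(Z, SSZ))))))))))
  →24  S^9(Z)

Answer: normal form = S^9(Z)  (in 24 steps)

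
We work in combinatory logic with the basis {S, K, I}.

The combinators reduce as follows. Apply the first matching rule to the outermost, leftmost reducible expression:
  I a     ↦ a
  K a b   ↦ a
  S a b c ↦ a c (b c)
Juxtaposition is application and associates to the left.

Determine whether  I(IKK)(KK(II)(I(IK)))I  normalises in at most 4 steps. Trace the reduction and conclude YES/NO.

Answer: YES — reaches normal form KI in 3 ≤ 4 steps

Derivation:
  start: I(IKK)(KK(II)(I(IK)))I
  →1  IKK(KK(II)(I(IK)))I
  →2  KK(KK(II)(I(IK)))I
  →3  KI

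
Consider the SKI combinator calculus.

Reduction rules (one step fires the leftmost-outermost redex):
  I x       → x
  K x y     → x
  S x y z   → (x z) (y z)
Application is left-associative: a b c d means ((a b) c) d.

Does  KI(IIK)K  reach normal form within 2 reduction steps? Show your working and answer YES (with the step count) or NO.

  start: KI(IIK)K
  step 1: IK
  step 2: K

Answer: YES — reaches normal form K in 2 ≤ 2 steps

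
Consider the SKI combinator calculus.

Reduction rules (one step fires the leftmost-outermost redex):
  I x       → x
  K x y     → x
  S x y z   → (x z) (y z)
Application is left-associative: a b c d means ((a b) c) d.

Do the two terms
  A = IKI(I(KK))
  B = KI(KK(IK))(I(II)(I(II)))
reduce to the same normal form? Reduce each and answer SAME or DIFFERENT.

Term A:
  start: IKI(I(KK))
  [1] KI(I(KK))
  [2] I

Term B:
  start: KI(KK(IK))(I(II)(I(II)))
  [1] I(I(II)(I(II)))
  [2] I(II)(I(II))
  [3] II(I(II))
  [4] I(I(II))
  [5] I(II)
  [6] II
  [7] I

Answer: SAME — A ⇓ I, B ⇓ I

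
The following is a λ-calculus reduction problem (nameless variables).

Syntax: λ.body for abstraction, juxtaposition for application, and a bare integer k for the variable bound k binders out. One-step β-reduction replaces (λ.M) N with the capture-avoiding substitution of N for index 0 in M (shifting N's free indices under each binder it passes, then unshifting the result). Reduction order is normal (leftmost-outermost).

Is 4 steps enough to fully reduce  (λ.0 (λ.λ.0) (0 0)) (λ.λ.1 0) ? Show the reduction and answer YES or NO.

  start: (λ.0 (λ.λ.0) (0 0)) (λ.λ.1 0)
  step 1: (λ.λ.1 0) (λ.λ.0) ((λ.λ.1 0) (λ.λ.1 0))
  step 2: (λ.(λ.λ.0) 0) ((λ.λ.1 0) (λ.λ.1 0))
  step 3: (λ.λ.0) ((λ.λ.1 0) (λ.λ.1 0))
  step 4: λ.0

Answer: YES — reaches normal form λ.0 in 4 ≤ 4 steps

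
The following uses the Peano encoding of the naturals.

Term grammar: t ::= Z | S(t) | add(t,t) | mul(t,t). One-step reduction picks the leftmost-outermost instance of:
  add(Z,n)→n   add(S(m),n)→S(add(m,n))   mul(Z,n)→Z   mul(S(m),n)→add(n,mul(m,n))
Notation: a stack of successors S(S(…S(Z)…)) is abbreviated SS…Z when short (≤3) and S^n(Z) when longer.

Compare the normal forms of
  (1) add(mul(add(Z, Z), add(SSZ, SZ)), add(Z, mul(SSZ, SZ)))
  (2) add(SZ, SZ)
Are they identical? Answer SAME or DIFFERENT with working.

Term A:
  start: add(mul(add(Z, Z), add(SSZ, SZ)), add(Z, mul(SSZ, SZ)))
  [1] add(mul(Z, add(SSZ, SZ)), add(Z, mul(SSZ, SZ)))
  [2] add(Z, add(Z, mul(SSZ, SZ)))
  [3] add(Z, mul(SSZ, SZ))
  [4] mul(SSZ, SZ)
  [5] add(SZ, mul(SZ, SZ))
  [6] S(add(Z, mul(SZ, SZ)))
  [7] S(mul(SZ, SZ))
  [8] S(add(SZ, mul(Z, SZ)))
  [9] S(S(add(Z, mul(Z, SZ))))
  [10] S(S(mul(Z, SZ)))
  [11] SSZ

Term B:
  start: add(SZ, SZ)
  [1] S(add(Z, SZ))
  [2] SSZ

Answer: SAME — A ⇓ SSZ, B ⇓ SSZ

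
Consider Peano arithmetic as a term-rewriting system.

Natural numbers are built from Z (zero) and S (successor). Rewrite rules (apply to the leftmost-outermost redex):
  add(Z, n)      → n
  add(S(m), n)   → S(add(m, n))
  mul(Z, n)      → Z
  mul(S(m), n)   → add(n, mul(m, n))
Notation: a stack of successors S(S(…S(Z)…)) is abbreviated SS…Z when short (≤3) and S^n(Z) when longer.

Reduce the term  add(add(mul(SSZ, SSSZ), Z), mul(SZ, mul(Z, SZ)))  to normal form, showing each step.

  start: add(add(mul(SSZ, SSSZ), Z), mul(SZ, mul(Z, SZ)))
  [1] add(add(add(SSSZ, mul(SZ, SSSZ)), Z), mul(SZ, mul(Z, SZ)))
  [2] add(add(S(add(SSZ, mul(SZ, SSSZ))), Z), mul(SZ, mul(Z, SZ)))
  [3] add(S(add(add(SSZ, mul(SZ, SSSZ)), Z)), mul(SZ, mul(Z, SZ)))
  [4] S(add(add(add(SSZ, mul(SZ, SSSZ)), Z), mul(SZ, mul(Z, SZ))))
  [5] S(add(add(S(add(SZ, mul(SZ, SSSZ))), Z), mul(SZ, mul(Z, SZ))))
  [6] S(add(S(add(add(SZ, mul(SZ, SSSZ)), Z)), mul(SZ, mul(Z, SZ))))
  [7] S(S(add(add(add(SZ, mul(SZ, SSSZ)), Z), mul(SZ, mul(Z, SZ)))))
  [8] S(S(add(add(S(add(Z, mul(SZ, SSSZ))), Z), mul(SZ, mul(Z, SZ)))))
  [9] S(S(add(S(add(add(Z, mul(SZ, SSSZ)), Z)), mul(SZ, mul(Z, SZ)))))
  [10] S(S(S(add(add(add(Z, mul(SZ, SSSZ)), Z), mul(SZ, mul(Z, SZ))))))
  [11] S(S(S(add(add(mul(SZ, SSSZ), Z), mul(SZ, mul(Z, SZ))))))
  [12] S(S(S(add(add(add(SSSZ, mul(Z, SSSZ)), Z), mul(SZ, mul(Z, SZ))))))
  [13] S(S(S(add(add(S(add(SSZ, mul(Z, SSSZ))), Z), mul(SZ, mul(Z, SZ))))))
  [14] S(S(S(add(S(add(add(SSZ, mul(Z, SSSZ)), Z)), mul(SZ, mul(Z, SZ))))))
  [15] S(S(S(S(add(add(add(SSZ, mul(Z, SSSZ)), Z), mul(SZ, mul(Z, SZ)))))))
  [16] S(S(S(S(add(add(S(add(SZ, mul(Z, SSSZ))), Z), mul(SZ, mul(Z, SZ)))))))
  [17] S(S(S(S(add(S(add(add(SZ, mul(Z, SSSZ)), Z)), mul(SZ, mul(Z, SZ)))))))
  [18] S(S(S(S(S(add(add(add(SZ, mul(Z, SSSZ)), Z), mul(SZ, mul(Z, SZ))))))))
  [19] S(S(S(S(S(add(add(S(add(Z, mul(Z, SSSZ))), Z), mul(SZ, mul(Z, SZ))))))))
  [20] S(S(S(S(S(add(S(add(add(Z, mul(Z, SSSZ)), Z)), mul(SZ, mul(Z, SZ))))))))
  [21] S(S(S(S(S(S(add(add(add(Z, mul(Z, SSSZ)), Z), mul(SZ, mul(Z, SZ)))))))))
  [22] S(S(S(S(S(S(add(add(mul(Z, SSSZ), Z), mul(SZ, mul(Z, SZ)))))))))
  [23] S(S(S(S(S(S(add(add(Z, Z), mul(SZ, mul(Z, SZ)))))))))
  [24] S(S(S(S(S(S(add(Z, mul(SZ, mul(Z, SZ)))))))))
  [25] S(S(S(S(S(S(mul(SZ, mul(Z, SZ))))))))
  [26] S(S(S(S(S(S(add(mul(Z, SZ), mul(Z, mul(Z, SZ)))))))))
  [27] S(S(S(S(S(S(add(Z, mul(Z, mul(Z, SZ)))))))))
  [28] S(S(S(S(S(S(mul(Z, mul(Z, SZ))))))))
  [29] S^6(Z)

Answer: normal form = S^6(Z)  (in 29 steps)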